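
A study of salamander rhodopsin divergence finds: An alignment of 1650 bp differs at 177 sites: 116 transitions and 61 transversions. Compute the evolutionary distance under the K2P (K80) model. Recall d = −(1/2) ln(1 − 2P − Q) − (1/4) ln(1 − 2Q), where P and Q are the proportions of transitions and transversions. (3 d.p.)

0.117

P = 116/1650 ≈ 0.070303 and Q = 61/1650 ≈ 0.03697.
Under the Kimura two-parameter model, d = −½ ln(1 − 2P − Q) − ¼ ln(1 − 2Q).
1 − 2P − Q = 0.822424, giving −½ ln(0.822424) = 0.097750.
1 − 2Q = 0.92606, giving −¼ ln(0.92606) = 0.019204.
d = 0.097750 + 0.019204 = 0.116954.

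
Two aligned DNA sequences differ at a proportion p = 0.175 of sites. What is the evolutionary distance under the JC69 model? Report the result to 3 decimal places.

d = −(3/4) ln(1 − 4p/3) = −0.75 ln(1 − 0.233333) = −0.75 ln(0.766667)
  = −0.75 × (-0.265703) = 0.199277 substitutions/site.

0.199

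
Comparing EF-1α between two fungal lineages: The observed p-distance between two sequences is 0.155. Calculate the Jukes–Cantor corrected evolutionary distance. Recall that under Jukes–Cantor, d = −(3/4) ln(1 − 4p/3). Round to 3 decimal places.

0.174

d = −(3/4) ln(1 − 4p/3) = −0.75 ln(1 − 0.206667) = −0.75 ln(0.793333)
  = −0.75 × (-0.231512) = 0.173634 substitutions/site.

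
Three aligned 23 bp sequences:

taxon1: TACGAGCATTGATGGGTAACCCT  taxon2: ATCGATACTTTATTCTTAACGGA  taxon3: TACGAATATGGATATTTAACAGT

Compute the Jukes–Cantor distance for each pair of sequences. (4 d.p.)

taxon1–taxon2: 12/23 sites differ → p ≈ 0.521739, d = −0.75 ln(1 − 0.695652) = 0.892188 ≈ 0.8922.
taxon1–taxon3: 8/23 sites differ → p ≈ 0.347826, d = −0.75 ln(1 − 0.463768) = 0.467391 ≈ 0.4674.
taxon2–taxon3: 11/23 sites differ → p ≈ 0.478261, d = −0.75 ln(1 − 0.637681) = 0.761423 ≈ 0.7614.

d(taxon1,taxon2) = 0.8922, d(taxon1,taxon3) = 0.4674, d(taxon2,taxon3) = 0.7614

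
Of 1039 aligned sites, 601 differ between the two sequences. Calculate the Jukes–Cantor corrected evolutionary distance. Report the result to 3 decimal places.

1.106

p = 601/1039 ≈ 0.578441.
d = −(3/4) ln(1 − 4p/3) = −0.75 ln(1 − 0.771255) = −0.75 ln(0.228745)
  = −0.75 × (-1.475147) = 1.106360 substitutions/site.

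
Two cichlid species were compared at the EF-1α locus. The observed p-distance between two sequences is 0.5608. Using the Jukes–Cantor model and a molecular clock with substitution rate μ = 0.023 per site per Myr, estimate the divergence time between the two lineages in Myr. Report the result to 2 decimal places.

22.46

d = −(3/4) ln(1 − 4p/3) = −0.75 ln(1 − 0.747733) = −0.75 ln(0.252267)
  = −0.75 × (-1.377267) = 1.032950 substitutions/site.
Under a molecular clock d = 2μt, so t = d/(2μ) = 1.032950 / (2 × 0.023) = 22.46 Myr.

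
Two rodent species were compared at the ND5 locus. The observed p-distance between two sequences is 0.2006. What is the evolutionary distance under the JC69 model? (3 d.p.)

d = −(3/4) ln(1 − 4p/3) = −0.75 ln(1 − 0.267467) = −0.75 ln(0.732533)
  = −0.75 × (-0.311247) = 0.233435 substitutions/site.

0.233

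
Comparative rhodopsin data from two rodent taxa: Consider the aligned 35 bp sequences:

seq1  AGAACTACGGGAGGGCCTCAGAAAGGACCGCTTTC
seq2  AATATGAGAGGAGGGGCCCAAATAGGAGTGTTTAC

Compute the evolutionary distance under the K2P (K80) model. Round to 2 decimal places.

Of 35 sites, 7 differences are transitions and 7 are transversions, so P = 7/35 = 0.2 and Q = 7/35 = 0.2.
Under the Kimura two-parameter model, d = −½ ln(1 − 2P − Q) − ¼ ln(1 − 2Q).
1 − 2P − Q = 0.4, giving −½ ln(0.4) = 0.458145.
1 − 2Q = 0.6, giving −¼ ln(0.6) = 0.127706.
d = 0.458145 + 0.127706 = 0.585851.

0.59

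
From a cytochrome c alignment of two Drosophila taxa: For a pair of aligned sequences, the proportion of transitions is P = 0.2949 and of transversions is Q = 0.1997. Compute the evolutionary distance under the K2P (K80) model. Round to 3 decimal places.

0.907

Under the Kimura two-parameter model, d = −½ ln(1 − 2P − Q) − ¼ ln(1 − 2Q).
1 − 2P − Q = 0.2105, giving −½ ln(0.2105) = 0.779135.
1 − 2Q = 0.6006, giving −¼ ln(0.6006) = 0.127457.
d = 0.779135 + 0.127457 = 0.906592.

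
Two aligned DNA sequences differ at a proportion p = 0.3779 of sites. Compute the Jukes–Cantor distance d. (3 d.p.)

d = −(3/4) ln(1 − 4p/3) = −0.75 ln(1 − 0.503867) = −0.75 ln(0.496133)
  = −0.75 × (-0.700911) = 0.525683 substitutions/site.

0.526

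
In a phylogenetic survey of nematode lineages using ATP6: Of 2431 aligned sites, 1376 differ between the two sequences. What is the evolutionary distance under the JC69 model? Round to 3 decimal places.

1.054

p = 1376/2431 ≈ 0.566022.
d = −(3/4) ln(1 − 4p/3) = −0.75 ln(1 − 0.754696) = −0.75 ln(0.245304)
  = −0.75 × (-1.405257) = 1.053943 substitutions/site.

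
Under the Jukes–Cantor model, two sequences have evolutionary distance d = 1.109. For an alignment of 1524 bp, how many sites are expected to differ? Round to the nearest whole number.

882

Invert JC69: p = (3/4)(1 − e^(−4d/3)) = 0.75 × (1 − e^(-1.478667)) = 0.75 × (1 − 0.227941) = 0.579044.
Expected differing sites = pL ≈ 0.579044 × 1524 = 882.463056 ≈ 882.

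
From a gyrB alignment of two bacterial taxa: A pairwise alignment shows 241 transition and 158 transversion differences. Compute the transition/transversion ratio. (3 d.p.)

R = 241/158 = 1.525316… ≈ 1.525 (to 3 d.p.).

1.525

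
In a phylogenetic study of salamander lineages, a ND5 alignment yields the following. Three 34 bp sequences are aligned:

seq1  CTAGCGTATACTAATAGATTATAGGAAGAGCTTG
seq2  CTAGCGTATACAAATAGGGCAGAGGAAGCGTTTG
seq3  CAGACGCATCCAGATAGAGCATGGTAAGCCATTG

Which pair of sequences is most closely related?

seq1 and seq2

seq1–seq2: 7/34 differ, p = 0.206, d = 0.241.
seq1–seq3: 14/34 differ, p = 0.412, d = 0.597.
seq2–seq3: 12/34 differ, p = 0.353, d = 0.477.
The smallest distance is between seq1 and seq2.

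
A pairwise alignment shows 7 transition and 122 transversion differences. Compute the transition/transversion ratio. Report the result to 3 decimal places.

0.057

R = 7/122 = 0.057377… ≈ 0.057 (to 3 d.p.).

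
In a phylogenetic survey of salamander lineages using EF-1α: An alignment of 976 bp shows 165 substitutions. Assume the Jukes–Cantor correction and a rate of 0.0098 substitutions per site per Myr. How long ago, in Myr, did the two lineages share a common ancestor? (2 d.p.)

p = 165/976 ≈ 0.169057.
d = −(3/4) ln(1 − 4p/3) = −0.75 ln(1 − 0.225409) = −0.75 ln(0.774591)
  = −0.75 × (-0.255420) = 0.191565 substitutions/site.
Under a molecular clock d = 2μt, so t = d/(2μ) = 0.191565 / (2 × 0.0098) = 9.77 Myr.

9.77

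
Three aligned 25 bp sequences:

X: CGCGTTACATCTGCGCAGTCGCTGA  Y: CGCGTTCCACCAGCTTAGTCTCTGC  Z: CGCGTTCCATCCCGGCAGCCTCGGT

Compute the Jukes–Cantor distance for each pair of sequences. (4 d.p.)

X–Y: 7/25 sites differ → p = 0.28, d = −0.75 ln(1 − 0.373333) = 0.350505 ≈ 0.3505.
X–Z: 8/25 sites differ → p = 0.32, d = −0.75 ln(1 − 0.426667) = 0.417216 ≈ 0.4172.
Y–Z: 9/25 sites differ → p = 0.36, d = −0.75 ln(1 − 0.48) = 0.490445 ≈ 0.4904.

d(X,Y) = 0.3505, d(X,Z) = 0.4172, d(Y,Z) = 0.4904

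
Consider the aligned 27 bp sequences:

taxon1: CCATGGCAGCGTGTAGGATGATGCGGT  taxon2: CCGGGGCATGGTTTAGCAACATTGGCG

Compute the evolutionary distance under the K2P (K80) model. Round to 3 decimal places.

Of 27 sites, 1 differences are transitions and 11 are transversions, so P = 1/27 ≈ 0.037037 and Q = 11/27 ≈ 0.407407.
Under the Kimura two-parameter model, d = −½ ln(1 − 2P − Q) − ¼ ln(1 − 2Q).
1 − 2P − Q = 0.518519, giving −½ ln(0.518519) = 0.328389.
1 − 2Q = 0.185186, giving −¼ ln(0.185186) = 0.421599.
d = 0.328389 + 0.421599 = 0.749988.

0.750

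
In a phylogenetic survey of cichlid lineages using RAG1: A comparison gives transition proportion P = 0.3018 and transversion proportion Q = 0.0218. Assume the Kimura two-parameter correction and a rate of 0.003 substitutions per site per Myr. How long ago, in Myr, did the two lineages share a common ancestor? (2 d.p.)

Under the Kimura two-parameter model, d = −½ ln(1 − 2P − Q) − ¼ ln(1 − 2Q).
1 − 2P − Q = 0.3746, giving −½ ln(0.3746) = 0.490948.
1 − 2Q = 0.9564, giving −¼ ln(0.9564) = 0.011145.
d = 0.490948 + 0.011145 = 0.502093.
Under a molecular clock d = 2μt, so t = d/(2μ) = 0.502093 / (2 × 0.003) = 83.68 Myr.

83.68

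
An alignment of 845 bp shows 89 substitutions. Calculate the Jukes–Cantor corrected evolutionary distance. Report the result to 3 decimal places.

p = 89/845 ≈ 0.105325.
d = −(3/4) ln(1 − 4p/3) = −0.75 ln(1 − 0.140433) = −0.75 ln(0.859567)
  = −0.75 × (-0.151327) = 0.113495 substitutions/site.

0.113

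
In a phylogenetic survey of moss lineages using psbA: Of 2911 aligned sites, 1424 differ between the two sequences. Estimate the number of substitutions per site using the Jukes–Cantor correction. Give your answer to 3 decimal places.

p = 1424/2911 ≈ 0.489179.
d = −(3/4) ln(1 − 4p/3) = −0.75 ln(1 − 0.652239) = −0.75 ln(0.347761)
  = −0.75 × (-1.056240) = 0.792180 substitutions/site.

0.792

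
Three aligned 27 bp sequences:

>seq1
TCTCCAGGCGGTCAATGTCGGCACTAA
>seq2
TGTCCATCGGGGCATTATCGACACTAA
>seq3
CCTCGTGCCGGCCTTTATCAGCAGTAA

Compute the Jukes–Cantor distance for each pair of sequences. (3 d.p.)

d(seq1,seq2) = 0.377, d(seq1,seq3) = 0.511, d(seq2,seq3) = 0.588

seq1–seq2: 8/27 sites differ → p ≈ 0.296296, d = −0.75 ln(1 − 0.395061) = 0.376971 ≈ 0.377.
seq1–seq3: 10/27 sites differ → p ≈ 0.37037, d = −0.75 ln(1 − 0.493827) = 0.510658 ≈ 0.511.
seq2–seq3: 11/27 sites differ → p ≈ 0.407407, d = −0.75 ln(1 − 0.543209) = 0.587647 ≈ 0.588.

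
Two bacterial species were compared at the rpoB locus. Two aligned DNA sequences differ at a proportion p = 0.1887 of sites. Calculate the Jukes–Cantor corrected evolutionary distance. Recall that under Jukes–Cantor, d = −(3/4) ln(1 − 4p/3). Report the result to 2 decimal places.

d = −(3/4) ln(1 − 4p/3) = −0.75 ln(1 − 0.2516) = −0.75 ln(0.7484)
  = −0.75 × (-0.289818) = 0.217364 substitutions/site.

0.22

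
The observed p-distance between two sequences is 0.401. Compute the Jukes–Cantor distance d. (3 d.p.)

0.574

d = −(3/4) ln(1 − 4p/3) = −0.75 ln(1 − 0.534667) = −0.75 ln(0.465333)
  = −0.75 × (-0.765002) = 0.573752 substitutions/site.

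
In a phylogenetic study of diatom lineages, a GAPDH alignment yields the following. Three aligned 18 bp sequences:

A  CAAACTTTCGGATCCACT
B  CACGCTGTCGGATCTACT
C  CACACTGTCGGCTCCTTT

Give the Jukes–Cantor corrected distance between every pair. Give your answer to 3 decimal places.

A–B: 4/18 sites differ → p ≈ 0.222222, d = −0.75 ln(1 − 0.296296) = 0.263548 ≈ 0.264.
A–C: 5/18 sites differ → p ≈ 0.277778, d = −0.75 ln(1 − 0.370371) = 0.346968 ≈ 0.347.
B–C: 5/18 sites differ → p ≈ 0.277778, d = −0.75 ln(1 − 0.370371) = 0.346968 ≈ 0.347.

d(A,B) = 0.264, d(A,C) = 0.347, d(B,C) = 0.347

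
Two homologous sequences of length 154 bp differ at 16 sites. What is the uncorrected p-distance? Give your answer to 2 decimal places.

p = 16/154 = 0.103896… ≈ 0.10 (to 2 d.p.).

0.10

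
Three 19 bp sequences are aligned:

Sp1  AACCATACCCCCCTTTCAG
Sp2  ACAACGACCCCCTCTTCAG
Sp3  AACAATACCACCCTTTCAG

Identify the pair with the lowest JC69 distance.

Sp1–Sp2: 7/19 differ, p = 0.368, d = 0.507.
Sp1–Sp3: 2/19 differ, p = 0.105, d = 0.113.
Sp2–Sp3: 7/19 differ, p = 0.368, d = 0.507.
The smallest distance is between Sp1 and Sp3.

Sp1 and Sp3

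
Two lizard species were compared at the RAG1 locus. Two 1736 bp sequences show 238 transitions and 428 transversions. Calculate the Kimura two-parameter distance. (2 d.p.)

0.54

P = 238/1736 ≈ 0.137097 and Q = 428/1736 ≈ 0.246544.
Under the Kimura two-parameter model, d = −½ ln(1 − 2P − Q) − ¼ ln(1 − 2Q).
1 − 2P − Q = 0.479262, giving −½ ln(0.479262) = 0.367754.
1 − 2Q = 0.506912, giving −¼ ln(0.506912) = 0.169854.
d = 0.367754 + 0.169854 = 0.537608.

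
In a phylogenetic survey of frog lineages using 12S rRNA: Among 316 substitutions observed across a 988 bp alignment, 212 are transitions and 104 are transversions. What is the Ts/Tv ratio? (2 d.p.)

2.04

R = 212/104 = 2.038461… ≈ 2.04 (to 2 d.p.).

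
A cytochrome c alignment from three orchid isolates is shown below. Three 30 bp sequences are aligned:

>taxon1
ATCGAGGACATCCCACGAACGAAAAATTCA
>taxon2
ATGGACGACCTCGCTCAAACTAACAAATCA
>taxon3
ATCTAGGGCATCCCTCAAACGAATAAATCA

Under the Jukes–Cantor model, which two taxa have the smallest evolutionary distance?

taxon1–taxon2: 9/30 differ, p = 0.300, d = 0.383.
taxon1–taxon3: 6/30 differ, p = 0.200, d = 0.233.
taxon2–taxon3: 8/30 differ, p = 0.267, d = 0.330.
The smallest distance is between taxon1 and taxon3.

taxon1 and taxon3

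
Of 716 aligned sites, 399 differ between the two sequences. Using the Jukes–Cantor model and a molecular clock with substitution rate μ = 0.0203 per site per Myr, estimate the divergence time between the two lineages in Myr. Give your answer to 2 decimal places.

p = 399/716 ≈ 0.557263.
d = −(3/4) ln(1 − 4p/3) = −0.75 ln(1 − 0.743017) = −0.75 ln(0.256983)
  = −0.75 × (-1.358745) = 1.019059 substitutions/site.
Under a molecular clock d = 2μt, so t = d/(2μ) = 1.019059 / (2 × 0.0203) = 25.10 Myr.

25.10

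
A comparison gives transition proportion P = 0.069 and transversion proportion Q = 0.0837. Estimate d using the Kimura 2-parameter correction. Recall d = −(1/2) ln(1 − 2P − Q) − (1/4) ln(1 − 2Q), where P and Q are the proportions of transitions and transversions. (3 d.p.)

0.171

Under the Kimura two-parameter model, d = −½ ln(1 − 2P − Q) − ¼ ln(1 − 2Q).
1 − 2P − Q = 0.7783, giving −½ ln(0.7783) = 0.125322.
1 − 2Q = 0.8326, giving −¼ ln(0.8326) = 0.045800.
d = 0.125322 + 0.045800 = 0.171122.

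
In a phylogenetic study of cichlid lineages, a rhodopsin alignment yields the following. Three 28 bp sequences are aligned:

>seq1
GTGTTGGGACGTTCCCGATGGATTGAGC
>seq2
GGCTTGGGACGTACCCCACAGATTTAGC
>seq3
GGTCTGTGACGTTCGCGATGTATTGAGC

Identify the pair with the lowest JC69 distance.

seq1 and seq3

seq1–seq2: 7/28 differ, p = 0.250, d = 0.304.
seq1–seq3: 6/28 differ, p = 0.214, d = 0.252.
seq2–seq3: 10/28 differ, p = 0.357, d = 0.485.
The smallest distance is between seq1 and seq3.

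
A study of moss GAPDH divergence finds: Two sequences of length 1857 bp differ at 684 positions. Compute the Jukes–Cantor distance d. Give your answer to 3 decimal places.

p = 684/1857 ≈ 0.368336.
d = −(3/4) ln(1 − 4p/3) = −0.75 ln(1 − 0.491115) = −0.75 ln(0.508885)
  = −0.75 × (-0.675533) = 0.506650 substitutions/site.

0.507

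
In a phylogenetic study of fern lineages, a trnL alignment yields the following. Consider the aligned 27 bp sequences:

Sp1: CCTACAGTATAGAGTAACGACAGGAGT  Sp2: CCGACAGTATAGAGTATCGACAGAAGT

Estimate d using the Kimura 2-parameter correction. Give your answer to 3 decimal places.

0.120

Of 27 sites, 1 differences are transitions and 2 are transversions, so P = 1/27 ≈ 0.037037 and Q = 2/27 ≈ 0.074074.
Under the Kimura two-parameter model, d = −½ ln(1 − 2P − Q) − ¼ ln(1 − 2Q).
1 − 2P − Q = 0.851852, giving −½ ln(0.851852) = 0.080171.
1 − 2Q = 0.851852, giving −¼ ln(0.851852) = 0.040086.
d = 0.080171 + 0.040086 = 0.120257.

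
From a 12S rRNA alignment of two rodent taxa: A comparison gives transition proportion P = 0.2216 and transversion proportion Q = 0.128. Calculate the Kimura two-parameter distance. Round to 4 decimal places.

0.4973

Under the Kimura two-parameter model, d = −½ ln(1 − 2P − Q) − ¼ ln(1 − 2Q).
1 − 2P − Q = 0.4288, giving −½ ln(0.4288) = 0.423382.
1 − 2Q = 0.744, giving −¼ ln(0.744) = 0.073929.
d = 0.423382 + 0.073929 = 0.497311.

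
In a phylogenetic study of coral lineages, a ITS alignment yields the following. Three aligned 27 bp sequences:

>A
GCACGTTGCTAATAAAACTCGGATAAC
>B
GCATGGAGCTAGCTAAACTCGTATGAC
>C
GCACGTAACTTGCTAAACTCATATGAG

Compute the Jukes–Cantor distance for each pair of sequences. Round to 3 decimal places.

A–B: 8/27 sites differ → p ≈ 0.296296, d = −0.75 ln(1 − 0.395061) = 0.376971 ≈ 0.377.
A–C: 10/27 sites differ → p ≈ 0.37037, d = −0.75 ln(1 − 0.493827) = 0.510658 ≈ 0.511.
B–C: 6/27 sites differ → p ≈ 0.222222, d = −0.75 ln(1 − 0.296296) = 0.263548 ≈ 0.264.

d(A,B) = 0.377, d(A,C) = 0.511, d(B,C) = 0.264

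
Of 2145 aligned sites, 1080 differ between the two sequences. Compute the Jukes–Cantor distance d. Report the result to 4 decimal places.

p = 1080/2145 ≈ 0.503497.
d = −(3/4) ln(1 − 4p/3) = −0.75 ln(1 − 0.671329) = −0.75 ln(0.328671)
  = −0.75 × (-1.112698) = 0.834524 substitutions/site.

0.8345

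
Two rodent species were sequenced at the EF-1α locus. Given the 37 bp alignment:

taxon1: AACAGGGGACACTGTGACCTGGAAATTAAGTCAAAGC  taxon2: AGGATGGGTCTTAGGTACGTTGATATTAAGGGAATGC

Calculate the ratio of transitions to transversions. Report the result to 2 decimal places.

0.15

Transitions are A↔G and C↔T; transversions are all other mismatches.
Transitions: 2. Transversions: 13.
R = 2/13 = 0.153846… ≈ 0.15 (to 2 d.p.).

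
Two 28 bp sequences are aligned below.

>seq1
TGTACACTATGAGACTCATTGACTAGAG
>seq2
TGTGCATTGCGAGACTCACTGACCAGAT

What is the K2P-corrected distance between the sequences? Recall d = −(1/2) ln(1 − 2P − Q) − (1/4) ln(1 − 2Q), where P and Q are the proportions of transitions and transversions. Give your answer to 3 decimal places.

0.331

Of 28 sites, 6 differences are transitions and 1 are transversions, so P = 6/28 ≈ 0.214286 and Q = 1/28 ≈ 0.035714.
Under the Kimura two-parameter model, d = −½ ln(1 − 2P − Q) − ¼ ln(1 − 2Q).
1 − 2P − Q = 0.535714, giving −½ ln(0.535714) = 0.312077.
1 − 2Q = 0.928572, giving −¼ ln(0.928572) = 0.018527.
d = 0.312077 + 0.018527 = 0.330604.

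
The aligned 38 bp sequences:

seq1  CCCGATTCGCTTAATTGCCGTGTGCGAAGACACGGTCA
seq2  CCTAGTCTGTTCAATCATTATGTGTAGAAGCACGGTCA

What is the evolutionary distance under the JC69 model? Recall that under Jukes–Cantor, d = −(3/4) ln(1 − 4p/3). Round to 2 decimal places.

The sequences differ at 17 of 38 sites, so p = 17/38 ≈ 0.447368.
d = −(3/4) ln(1 − 4p/3) = −0.75 ln(1 − 0.596491) = −0.75 ln(0.403509)
  = −0.75 × (-0.907556) = 0.680667 substitutions/site.

0.68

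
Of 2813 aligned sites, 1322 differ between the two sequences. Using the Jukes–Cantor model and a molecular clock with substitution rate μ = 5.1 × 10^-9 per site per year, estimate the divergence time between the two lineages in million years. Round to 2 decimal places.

p = 1322/2813 ≈ 0.469961.
d = −(3/4) ln(1 − 4p/3) = −0.75 ln(1 − 0.626615) = −0.75 ln(0.373385)
  = −0.75 × (-0.985145) = 0.738859 substitutions/site.
Under a molecular clock d = 2μt, so t = d/(2μ) = 0.738859 / (2 × 5.1 × 10^-9) = 72.44 million years.

72.44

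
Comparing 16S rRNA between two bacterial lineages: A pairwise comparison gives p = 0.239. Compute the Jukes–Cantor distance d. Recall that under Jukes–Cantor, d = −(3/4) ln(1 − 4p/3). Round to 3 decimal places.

d = −(3/4) ln(1 − 4p/3) = −0.75 ln(1 − 0.318667) = −0.75 ln(0.681333)
  = −0.75 × (-0.383704) = 0.287778 substitutions/site.

0.288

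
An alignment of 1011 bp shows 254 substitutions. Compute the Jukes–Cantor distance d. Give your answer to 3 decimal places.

0.306

p = 254/1011 ≈ 0.251236.
d = −(3/4) ln(1 − 4p/3) = −0.75 ln(1 − 0.334981) = −0.75 ln(0.665019)
  = −0.75 × (-0.407940) = 0.305955 substitutions/site.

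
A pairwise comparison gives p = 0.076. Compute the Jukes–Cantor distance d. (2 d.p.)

d = −(3/4) ln(1 − 4p/3) = −0.75 ln(1 − 0.101333) = −0.75 ln(0.898667)
  = −0.75 × (-0.106843) = 0.080132 substitutions/site.

0.08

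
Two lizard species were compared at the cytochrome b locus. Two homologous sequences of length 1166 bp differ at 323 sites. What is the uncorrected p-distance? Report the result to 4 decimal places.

0.2770

p = 323/1166 = 0.277015… ≈ 0.2770 (to 4 d.p.).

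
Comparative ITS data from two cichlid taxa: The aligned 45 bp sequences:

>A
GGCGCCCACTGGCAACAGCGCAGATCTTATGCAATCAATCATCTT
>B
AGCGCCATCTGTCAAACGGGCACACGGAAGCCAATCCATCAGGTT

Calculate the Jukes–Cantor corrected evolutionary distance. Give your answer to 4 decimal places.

The sequences differ at 17 of 45 sites, so p = 17/45 ≈ 0.377778.
d = −(3/4) ln(1 − 4p/3) = −0.75 ln(1 − 0.503704) = −0.75 ln(0.496296)
  = −0.75 × (-0.700583) = 0.525437 substitutions/site.

0.5254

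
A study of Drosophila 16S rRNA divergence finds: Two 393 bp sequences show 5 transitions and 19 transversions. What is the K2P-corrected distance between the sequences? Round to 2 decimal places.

0.06

P = 5/393 ≈ 0.012723 and Q = 19/393 ≈ 0.048346.
Under the Kimura two-parameter model, d = −½ ln(1 − 2P − Q) − ¼ ln(1 − 2Q).
1 − 2P − Q = 0.926208, giving −½ ln(0.926208) = 0.038328.
1 − 2Q = 0.903308, giving −¼ ln(0.903308) = 0.025423.
d = 0.038328 + 0.025423 = 0.063751.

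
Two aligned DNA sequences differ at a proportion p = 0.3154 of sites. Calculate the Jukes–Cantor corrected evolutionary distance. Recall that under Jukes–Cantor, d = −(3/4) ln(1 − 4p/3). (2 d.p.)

d = −(3/4) ln(1 − 4p/3) = −0.75 ln(1 − 0.420533) = −0.75 ln(0.579467)
  = −0.75 × (-0.545647) = 0.409235 substitutions/site.

0.41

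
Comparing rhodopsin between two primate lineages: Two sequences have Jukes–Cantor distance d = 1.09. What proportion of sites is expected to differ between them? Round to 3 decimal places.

0.575

p = (3/4)(1 − e^(−4d/3)) = 0.75 × (1 − e^(-1.453333)) = 0.75 × (1 − 0.233790) = 0.574658.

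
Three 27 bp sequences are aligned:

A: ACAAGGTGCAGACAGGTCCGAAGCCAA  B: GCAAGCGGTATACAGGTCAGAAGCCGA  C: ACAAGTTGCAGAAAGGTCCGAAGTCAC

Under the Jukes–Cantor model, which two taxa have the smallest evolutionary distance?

A–B: 7/27 differ, p = 0.259, d = 0.318.
A–C: 4/27 differ, p = 0.148, d = 0.165.
B–C: 10/27 differ, p = 0.370, d = 0.511.
The smallest distance is between A and C.

A and C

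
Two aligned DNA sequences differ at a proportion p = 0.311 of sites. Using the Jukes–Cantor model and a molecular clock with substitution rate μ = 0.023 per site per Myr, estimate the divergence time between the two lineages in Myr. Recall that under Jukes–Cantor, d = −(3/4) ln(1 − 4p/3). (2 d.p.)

8.73

d = −(3/4) ln(1 − 4p/3) = −0.75 ln(1 − 0.414667) = −0.75 ln(0.585333)
  = −0.75 × (-0.535574) = 0.401681 substitutions/site.
Under a molecular clock d = 2μt, so t = d/(2μ) = 0.401681 / (2 × 0.023) = 8.73 Myr.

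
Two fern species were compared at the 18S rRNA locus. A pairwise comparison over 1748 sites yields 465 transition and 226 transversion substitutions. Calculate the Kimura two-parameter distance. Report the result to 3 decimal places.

0.616

P = 465/1748 ≈ 0.266018 and Q = 226/1748 ≈ 0.129291.
Under the Kimura two-parameter model, d = −½ ln(1 − 2P − Q) − ¼ ln(1 − 2Q).
1 − 2P − Q = 0.338673, giving −½ ln(0.338673) = 0.541360.
1 − 2Q = 0.741418, giving −¼ ln(0.741418) = 0.074798.
d = 0.541360 + 0.074798 = 0.616158.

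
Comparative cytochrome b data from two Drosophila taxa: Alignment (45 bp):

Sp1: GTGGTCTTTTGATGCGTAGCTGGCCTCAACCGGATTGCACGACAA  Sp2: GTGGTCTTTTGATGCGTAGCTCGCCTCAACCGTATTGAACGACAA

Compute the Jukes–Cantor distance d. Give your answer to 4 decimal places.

The sequences differ at 3 of 45 sites (22, 33, 38), so p = 3/45 ≈ 0.066667.
d = −(3/4) ln(1 − 4p/3) = −0.75 ln(1 − 0.088889) = −0.75 ln(0.911111)
  = −0.75 × (-0.093091) = 0.069818 substitutions/site.

0.0698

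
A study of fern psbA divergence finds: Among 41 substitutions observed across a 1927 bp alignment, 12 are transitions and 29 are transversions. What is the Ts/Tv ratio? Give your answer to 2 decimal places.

R = 12/29 = 0.413793… ≈ 0.41 (to 2 d.p.).

0.41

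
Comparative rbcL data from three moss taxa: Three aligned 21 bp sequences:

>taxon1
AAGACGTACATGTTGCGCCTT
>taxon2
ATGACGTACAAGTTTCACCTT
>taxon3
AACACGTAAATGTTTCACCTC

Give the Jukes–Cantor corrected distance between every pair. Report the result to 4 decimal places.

taxon1–taxon2: 4/21 sites differ → p ≈ 0.190476, d = −0.75 ln(1 − 0.253968) = 0.219740 ≈ 0.2197.
taxon1–taxon3: 5/21 sites differ → p ≈ 0.238095, d = −0.75 ln(1 − 0.31746) = 0.286451 ≈ 0.2865.
taxon2–taxon3: 5/21 sites differ → p ≈ 0.238095, d = −0.75 ln(1 − 0.31746) = 0.286451 ≈ 0.2865.

d(taxon1,taxon2) = 0.2197, d(taxon1,taxon3) = 0.2865, d(taxon2,taxon3) = 0.2865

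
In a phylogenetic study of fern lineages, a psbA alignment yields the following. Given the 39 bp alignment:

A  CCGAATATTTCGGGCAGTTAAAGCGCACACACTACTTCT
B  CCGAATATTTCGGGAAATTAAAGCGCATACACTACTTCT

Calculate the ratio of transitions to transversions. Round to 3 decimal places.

Transitions are A↔G and C↔T; transversions are all other mismatches.
Transitions: 2. Transversions: 1.
R = 2/1 = 2.000.

2.000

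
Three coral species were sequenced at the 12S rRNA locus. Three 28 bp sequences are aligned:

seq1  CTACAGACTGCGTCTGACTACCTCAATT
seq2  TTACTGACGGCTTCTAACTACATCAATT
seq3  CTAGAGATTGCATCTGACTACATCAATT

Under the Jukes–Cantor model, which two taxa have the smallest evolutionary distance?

seq1 and seq3

seq1–seq2: 6/28 differ, p = 0.214, d = 0.252.
seq1–seq3: 4/28 differ, p = 0.143, d = 0.158.
seq2–seq3: 7/28 differ, p = 0.250, d = 0.304.
The smallest distance is between seq1 and seq3.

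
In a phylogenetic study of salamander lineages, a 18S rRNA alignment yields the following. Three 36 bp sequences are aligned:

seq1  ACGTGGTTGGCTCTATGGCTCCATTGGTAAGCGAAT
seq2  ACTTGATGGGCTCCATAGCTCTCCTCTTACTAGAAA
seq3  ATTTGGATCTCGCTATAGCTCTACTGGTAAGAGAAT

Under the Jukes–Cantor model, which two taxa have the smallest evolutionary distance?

seq1 and seq3

seq1–seq2: 14/36 differ, p = 0.389, d = 0.548.
seq1–seq3: 10/36 differ, p = 0.278, d = 0.347.
seq2–seq3: 14/36 differ, p = 0.389, d = 0.548.
The smallest distance is between seq1 and seq3.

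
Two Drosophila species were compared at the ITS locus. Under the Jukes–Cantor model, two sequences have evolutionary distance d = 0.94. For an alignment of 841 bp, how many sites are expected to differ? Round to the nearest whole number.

Invert JC69: p = (3/4)(1 − e^(−4d/3)) = 0.75 × (1 − e^(-1.253333)) = 0.75 × (1 − 0.285551) = 0.535837.
Expected differing sites = pL ≈ 0.535837 × 841 = 450.638917 ≈ 451.

451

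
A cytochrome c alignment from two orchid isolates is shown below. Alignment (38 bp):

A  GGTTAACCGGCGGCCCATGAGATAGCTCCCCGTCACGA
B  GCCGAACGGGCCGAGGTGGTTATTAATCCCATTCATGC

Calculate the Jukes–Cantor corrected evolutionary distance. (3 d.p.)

The sequences differ at 19 of 38 sites, so p = 19/38 = 0.5.
d = −(3/4) ln(1 − 4p/3) = −0.75 ln(1 − 0.666667) = −0.75 ln(0.333333)
  = −0.75 × (-1.098613) = 0.823960 substitutions/site.

0.824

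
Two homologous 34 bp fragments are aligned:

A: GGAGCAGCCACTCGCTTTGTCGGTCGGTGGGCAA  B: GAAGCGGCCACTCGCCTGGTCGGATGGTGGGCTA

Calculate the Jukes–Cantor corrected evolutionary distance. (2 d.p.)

0.24

The sequences differ at 7 of 34 sites (2, 6, 16, 18, 24, 25, 33), so p = 7/34 ≈ 0.205882.
d = −(3/4) ln(1 − 4p/3) = −0.75 ln(1 − 0.274509) = −0.75 ln(0.725491)
  = −0.75 × (-0.320907) = 0.240680 substitutions/site.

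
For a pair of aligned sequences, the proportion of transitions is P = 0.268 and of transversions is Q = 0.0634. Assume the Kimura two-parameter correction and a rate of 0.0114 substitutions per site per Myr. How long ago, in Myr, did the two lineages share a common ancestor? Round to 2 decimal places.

21.55

Under the Kimura two-parameter model, d = −½ ln(1 − 2P − Q) − ¼ ln(1 − 2Q).
1 − 2P − Q = 0.4006, giving −½ ln(0.4006) = 0.457396.
1 − 2Q = 0.8732, giving −¼ ln(0.8732) = 0.033898.
d = 0.457396 + 0.033898 = 0.491294.
Under a molecular clock d = 2μt, so t = d/(2μ) = 0.491294 / (2 × 0.0114) = 21.55 Myr.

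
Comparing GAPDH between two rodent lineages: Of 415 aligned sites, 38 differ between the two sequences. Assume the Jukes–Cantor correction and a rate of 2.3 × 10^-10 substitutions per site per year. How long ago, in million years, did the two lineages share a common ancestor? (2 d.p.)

p = 38/415 ≈ 0.091566.
d = −(3/4) ln(1 − 4p/3) = −0.75 ln(1 − 0.122088) = −0.75 ln(0.877912)
  = −0.75 × (-0.130209) = 0.097657 substitutions/site.
Under a molecular clock d = 2μt, so t = d/(2μ) = 0.097657 / (2 × 2.3 × 10^-10) = 212.30 million years.

212.30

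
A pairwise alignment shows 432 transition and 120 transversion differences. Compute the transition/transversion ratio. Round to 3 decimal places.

3.600

R = 432/120 = 3.600.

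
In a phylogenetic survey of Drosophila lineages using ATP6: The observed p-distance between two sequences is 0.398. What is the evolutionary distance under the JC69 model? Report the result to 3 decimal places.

0.567

d = −(3/4) ln(1 − 4p/3) = −0.75 ln(1 − 0.530667) = −0.75 ln(0.469333)
  = −0.75 × (-0.756443) = 0.567332 substitutions/site.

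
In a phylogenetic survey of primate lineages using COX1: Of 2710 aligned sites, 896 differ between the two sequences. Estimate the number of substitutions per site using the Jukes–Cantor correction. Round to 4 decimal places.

p = 896/2710 ≈ 0.330627.
d = −(3/4) ln(1 − 4p/3) = −0.75 ln(1 − 0.440836) = −0.75 ln(0.559164)
  = −0.75 × (-0.581312) = 0.435984 substitutions/site.

0.4360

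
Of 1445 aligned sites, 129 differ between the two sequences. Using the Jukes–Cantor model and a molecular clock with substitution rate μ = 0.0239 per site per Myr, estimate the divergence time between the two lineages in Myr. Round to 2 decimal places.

1.99

p = 129/1445 ≈ 0.089273.
d = −(3/4) ln(1 − 4p/3) = −0.75 ln(1 − 0.119031) = −0.75 ln(0.880969)
  = −0.75 × (-0.126733) = 0.095050 substitutions/site.
Under a molecular clock d = 2μt, so t = d/(2μ) = 0.095050 / (2 × 0.0239) = 1.99 Myr.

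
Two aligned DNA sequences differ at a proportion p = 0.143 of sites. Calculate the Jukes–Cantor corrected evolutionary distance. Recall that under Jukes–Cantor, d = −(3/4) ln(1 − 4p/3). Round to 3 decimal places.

0.159

d = −(3/4) ln(1 − 4p/3) = −0.75 ln(1 − 0.190667) = −0.75 ln(0.809333)
  = −0.75 × (-0.211545) = 0.158659 substitutions/site.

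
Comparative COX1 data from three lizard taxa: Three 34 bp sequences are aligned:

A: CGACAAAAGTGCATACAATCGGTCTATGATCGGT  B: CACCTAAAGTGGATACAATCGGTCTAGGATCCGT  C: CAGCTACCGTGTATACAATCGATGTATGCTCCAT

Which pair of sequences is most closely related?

A and B

A–B: 6/34 differ, p = 0.176, d = 0.201.
A–C: 11/34 differ, p = 0.324, d = 0.423.
B–C: 9/34 differ, p = 0.265, d = 0.326.
The smallest distance is between A and B.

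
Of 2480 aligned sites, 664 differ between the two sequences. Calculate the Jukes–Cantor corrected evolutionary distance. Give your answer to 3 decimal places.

0.331

p = 664/2480 ≈ 0.267742.
d = −(3/4) ln(1 − 4p/3) = −0.75 ln(1 − 0.356989) = −0.75 ln(0.643011)
  = −0.75 × (-0.441593) = 0.331195 substitutions/site.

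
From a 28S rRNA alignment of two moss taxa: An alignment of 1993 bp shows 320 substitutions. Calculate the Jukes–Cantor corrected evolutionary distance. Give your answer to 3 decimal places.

p = 320/1993 ≈ 0.160562.
d = −(3/4) ln(1 − 4p/3) = −0.75 ln(1 − 0.214083) = −0.75 ln(0.785917)
  = −0.75 × (-0.240904) = 0.180678 substitutions/site.

0.181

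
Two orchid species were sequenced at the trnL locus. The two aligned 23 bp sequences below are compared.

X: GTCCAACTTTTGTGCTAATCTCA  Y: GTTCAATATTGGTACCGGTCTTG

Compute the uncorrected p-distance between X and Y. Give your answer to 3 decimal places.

0.435

The sequences differ at 10 of 23 positions (sites 3, 7, 8, 11, 14, 16, 17, 18, 22, 23).
p = 10/23 = 0.434782… ≈ 0.435 (to 3 d.p.).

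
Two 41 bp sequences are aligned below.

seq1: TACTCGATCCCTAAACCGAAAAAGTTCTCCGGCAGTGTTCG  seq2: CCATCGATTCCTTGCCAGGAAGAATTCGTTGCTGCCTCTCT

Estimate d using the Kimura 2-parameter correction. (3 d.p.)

Of 41 sites, 12 differences are transitions and 10 are transversions, so P = 12/41 ≈ 0.292683 and Q = 10/41 ≈ 0.243902.
Under the Kimura two-parameter model, d = −½ ln(1 − 2P − Q) − ¼ ln(1 − 2Q).
1 − 2P − Q = 0.170732, giving −½ ln(0.170732) = 0.883830.
1 − 2Q = 0.512196, giving −¼ ln(0.512196) = 0.167262.
d = 0.883830 + 0.167262 = 1.051092.

1.051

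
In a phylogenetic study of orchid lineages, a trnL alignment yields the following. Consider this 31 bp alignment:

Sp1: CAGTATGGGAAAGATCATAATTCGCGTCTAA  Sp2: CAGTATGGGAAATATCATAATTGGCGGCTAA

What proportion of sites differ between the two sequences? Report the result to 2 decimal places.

The sequences differ at 3 of 31 positions (sites 13, 23, 27).
p = 3/31 = 0.096774… ≈ 0.10 (to 2 d.p.).

0.10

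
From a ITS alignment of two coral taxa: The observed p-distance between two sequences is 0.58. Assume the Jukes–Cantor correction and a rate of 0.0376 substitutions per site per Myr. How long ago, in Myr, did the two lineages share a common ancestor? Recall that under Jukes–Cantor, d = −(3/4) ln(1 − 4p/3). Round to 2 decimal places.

d = −(3/4) ln(1 − 4p/3) = −0.75 ln(1 − 0.773333) = −0.75 ln(0.226667)
  = −0.75 × (-1.484273) = 1.113205 substitutions/site.
Under a molecular clock d = 2μt, so t = d/(2μ) = 1.113205 / (2 × 0.0376) = 14.80 Myr.

14.80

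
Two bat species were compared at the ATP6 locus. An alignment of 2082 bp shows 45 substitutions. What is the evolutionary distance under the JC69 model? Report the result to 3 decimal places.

0.022

p = 45/2082 ≈ 0.021614.
d = −(3/4) ln(1 − 4p/3) = −0.75 ln(1 − 0.028819) = −0.75 ln(0.971181)
  = −0.75 × (-0.029242) = 0.021932 substitutions/site.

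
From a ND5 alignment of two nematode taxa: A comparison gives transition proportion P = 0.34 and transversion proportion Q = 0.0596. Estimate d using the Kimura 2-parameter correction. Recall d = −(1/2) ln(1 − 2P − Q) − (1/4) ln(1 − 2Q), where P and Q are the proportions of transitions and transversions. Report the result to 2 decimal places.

Under the Kimura two-parameter model, d = −½ ln(1 − 2P − Q) − ¼ ln(1 − 2Q).
1 − 2P − Q = 0.2604, giving −½ ln(0.2604) = 0.672768.
1 − 2Q = 0.8808, giving −¼ ln(0.8808) = 0.031731.
d = 0.672768 + 0.031731 = 0.704499.

0.70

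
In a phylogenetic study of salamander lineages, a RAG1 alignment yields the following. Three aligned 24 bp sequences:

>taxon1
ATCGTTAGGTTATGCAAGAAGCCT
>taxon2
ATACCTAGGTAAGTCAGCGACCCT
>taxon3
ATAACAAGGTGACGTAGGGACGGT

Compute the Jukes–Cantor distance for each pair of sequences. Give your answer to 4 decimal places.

taxon1–taxon2: 10/24 sites differ → p ≈ 0.416667, d = −0.75 ln(1 − 0.555556) = 0.608198 ≈ 0.6082.
taxon1–taxon3: 12/24 sites differ → p = 0.5, d = −0.75 ln(1 − 0.666667) = 0.823960 ≈ 0.8240.
taxon2–taxon3: 9/24 sites differ → p = 0.375, d = −0.75 ln(1 − 0.5) = 0.519860 ≈ 0.5199.

d(taxon1,taxon2) = 0.6082, d(taxon1,taxon3) = 0.8240, d(taxon2,taxon3) = 0.5199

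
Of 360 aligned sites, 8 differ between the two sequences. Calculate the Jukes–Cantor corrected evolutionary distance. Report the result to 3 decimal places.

p = 8/360 ≈ 0.022222.
d = −(3/4) ln(1 − 4p/3) = −0.75 ln(1 − 0.029629) = −0.75 ln(0.970371)
  = −0.75 × (-0.030077) = 0.022558 substitutions/site.

0.023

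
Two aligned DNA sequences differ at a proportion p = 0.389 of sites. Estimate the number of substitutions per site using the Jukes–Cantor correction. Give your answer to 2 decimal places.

d = −(3/4) ln(1 − 4p/3) = −0.75 ln(1 − 0.518667) = −0.75 ln(0.481333)
  = −0.75 × (-0.731196) = 0.548397 substitutions/site.

0.55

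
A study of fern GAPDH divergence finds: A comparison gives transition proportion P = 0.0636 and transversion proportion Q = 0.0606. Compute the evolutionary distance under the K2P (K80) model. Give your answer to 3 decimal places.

Under the Kimura two-parameter model, d = −½ ln(1 − 2P − Q) − ¼ ln(1 − 2Q).
1 − 2P − Q = 0.8122, giving −½ ln(0.8122) = 0.104004.
1 − 2Q = 0.8788, giving −¼ ln(0.8788) = 0.032299.
d = 0.104004 + 0.032299 = 0.136303.

0.136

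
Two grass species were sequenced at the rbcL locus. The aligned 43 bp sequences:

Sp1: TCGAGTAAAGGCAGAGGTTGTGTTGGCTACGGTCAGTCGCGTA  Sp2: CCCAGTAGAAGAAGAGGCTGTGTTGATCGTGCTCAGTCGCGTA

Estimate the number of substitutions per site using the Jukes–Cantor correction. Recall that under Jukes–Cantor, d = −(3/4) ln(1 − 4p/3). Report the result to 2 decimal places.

0.35

The sequences differ at 12 of 43 sites, so p = 12/43 ≈ 0.27907.
d = −(3/4) ln(1 − 4p/3) = −0.75 ln(1 − 0.372093) = −0.75 ln(0.627907)
  = −0.75 × (-0.465363) = 0.349022 substitutions/site.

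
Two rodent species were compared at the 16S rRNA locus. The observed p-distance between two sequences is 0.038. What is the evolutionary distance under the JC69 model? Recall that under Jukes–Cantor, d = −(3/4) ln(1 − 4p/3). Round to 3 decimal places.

d = −(3/4) ln(1 − 4p/3) = −0.75 ln(1 − 0.050667) = −0.75 ln(0.949333)
  = −0.75 × (-0.051996) = 0.038997 substitutions/site.

0.039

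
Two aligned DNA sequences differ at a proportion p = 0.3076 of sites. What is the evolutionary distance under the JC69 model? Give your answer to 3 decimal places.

0.396

d = −(3/4) ln(1 − 4p/3) = −0.75 ln(1 − 0.410133) = −0.75 ln(0.589867)
  = −0.75 × (-0.527858) = 0.395894 substitutions/site.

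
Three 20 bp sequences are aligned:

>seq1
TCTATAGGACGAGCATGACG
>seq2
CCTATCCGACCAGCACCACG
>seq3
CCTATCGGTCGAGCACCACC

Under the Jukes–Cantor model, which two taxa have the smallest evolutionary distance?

seq2 and seq3

seq1–seq2: 6/20 differ, p = 0.300, d = 0.383.
seq1–seq3: 6/20 differ, p = 0.300, d = 0.383.
seq2–seq3: 4/20 differ, p = 0.200, d = 0.233.
The smallest distance is between seq2 and seq3.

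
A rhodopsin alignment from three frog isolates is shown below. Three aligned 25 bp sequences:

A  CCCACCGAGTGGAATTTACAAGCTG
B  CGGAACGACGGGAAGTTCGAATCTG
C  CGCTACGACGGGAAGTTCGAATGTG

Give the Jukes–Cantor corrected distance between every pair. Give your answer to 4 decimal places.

d(A,B) = 0.4904, d(A,C) = 0.5716, d(B,C) = 0.1308

A–B: 9/25 sites differ → p = 0.36, d = −0.75 ln(1 − 0.48) = 0.490445 ≈ 0.4904.
A–C: 10/25 sites differ → p = 0.4, d = −0.75 ln(1 − 0.533333) = 0.571605 ≈ 0.5716.
B–C: 3/25 sites differ → p = 0.12, d = −0.75 ln(1 − 0.16) = 0.130765 ≈ 0.1308.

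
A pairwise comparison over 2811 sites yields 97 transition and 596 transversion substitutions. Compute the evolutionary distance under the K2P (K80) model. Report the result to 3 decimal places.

0.303

P = 97/2811 ≈ 0.034507 and Q = 596/2811 ≈ 0.212024.
Under the Kimura two-parameter model, d = −½ ln(1 − 2P − Q) − ¼ ln(1 − 2Q).
1 − 2P − Q = 0.718962, giving −½ ln(0.718962) = 0.164973.
1 − 2Q = 0.575952, giving −¼ ln(0.575952) = 0.137933.
d = 0.164973 + 0.137933 = 0.302906.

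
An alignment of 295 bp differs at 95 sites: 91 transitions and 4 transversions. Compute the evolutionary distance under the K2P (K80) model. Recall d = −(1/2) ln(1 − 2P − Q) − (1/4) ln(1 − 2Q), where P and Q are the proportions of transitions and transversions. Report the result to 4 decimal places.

0.5047

P = 91/295 ≈ 0.308475 and Q = 4/295 ≈ 0.013559.
Under the Kimura two-parameter model, d = −½ ln(1 − 2P − Q) − ¼ ln(1 − 2Q).
1 − 2P − Q = 0.369491, giving −½ ln(0.369491) = 0.497814.
1 − 2Q = 0.972882, giving −¼ ln(0.972882) = 0.006873.
d = 0.497814 + 0.006873 = 0.504687.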